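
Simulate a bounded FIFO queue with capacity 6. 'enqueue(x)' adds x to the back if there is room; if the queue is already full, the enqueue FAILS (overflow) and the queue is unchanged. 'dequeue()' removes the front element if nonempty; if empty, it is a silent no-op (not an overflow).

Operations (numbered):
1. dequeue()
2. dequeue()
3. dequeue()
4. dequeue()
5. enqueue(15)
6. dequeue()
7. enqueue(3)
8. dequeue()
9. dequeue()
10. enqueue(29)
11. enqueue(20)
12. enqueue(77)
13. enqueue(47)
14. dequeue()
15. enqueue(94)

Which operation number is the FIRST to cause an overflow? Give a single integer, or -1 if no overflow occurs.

Answer: -1

Derivation:
1. dequeue(): empty, no-op, size=0
2. dequeue(): empty, no-op, size=0
3. dequeue(): empty, no-op, size=0
4. dequeue(): empty, no-op, size=0
5. enqueue(15): size=1
6. dequeue(): size=0
7. enqueue(3): size=1
8. dequeue(): size=0
9. dequeue(): empty, no-op, size=0
10. enqueue(29): size=1
11. enqueue(20): size=2
12. enqueue(77): size=3
13. enqueue(47): size=4
14. dequeue(): size=3
15. enqueue(94): size=4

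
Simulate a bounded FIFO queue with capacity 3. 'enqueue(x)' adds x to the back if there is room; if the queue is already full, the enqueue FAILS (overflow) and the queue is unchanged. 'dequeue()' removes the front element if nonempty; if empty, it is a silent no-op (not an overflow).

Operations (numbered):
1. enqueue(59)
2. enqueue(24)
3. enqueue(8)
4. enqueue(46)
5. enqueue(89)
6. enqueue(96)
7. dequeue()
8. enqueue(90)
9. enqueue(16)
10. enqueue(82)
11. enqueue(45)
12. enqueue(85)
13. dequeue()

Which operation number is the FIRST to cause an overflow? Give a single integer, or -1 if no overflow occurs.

1. enqueue(59): size=1
2. enqueue(24): size=2
3. enqueue(8): size=3
4. enqueue(46): size=3=cap → OVERFLOW (fail)
5. enqueue(89): size=3=cap → OVERFLOW (fail)
6. enqueue(96): size=3=cap → OVERFLOW (fail)
7. dequeue(): size=2
8. enqueue(90): size=3
9. enqueue(16): size=3=cap → OVERFLOW (fail)
10. enqueue(82): size=3=cap → OVERFLOW (fail)
11. enqueue(45): size=3=cap → OVERFLOW (fail)
12. enqueue(85): size=3=cap → OVERFLOW (fail)
13. dequeue(): size=2

Answer: 4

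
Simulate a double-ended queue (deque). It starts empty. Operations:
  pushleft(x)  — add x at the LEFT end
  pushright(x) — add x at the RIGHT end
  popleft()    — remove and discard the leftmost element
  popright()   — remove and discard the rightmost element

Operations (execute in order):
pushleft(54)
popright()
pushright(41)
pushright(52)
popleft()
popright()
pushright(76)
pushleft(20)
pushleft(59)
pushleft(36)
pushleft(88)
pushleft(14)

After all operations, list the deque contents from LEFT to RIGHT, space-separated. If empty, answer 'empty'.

pushleft(54): [54]
popright(): []
pushright(41): [41]
pushright(52): [41, 52]
popleft(): [52]
popright(): []
pushright(76): [76]
pushleft(20): [20, 76]
pushleft(59): [59, 20, 76]
pushleft(36): [36, 59, 20, 76]
pushleft(88): [88, 36, 59, 20, 76]
pushleft(14): [14, 88, 36, 59, 20, 76]

Answer: 14 88 36 59 20 76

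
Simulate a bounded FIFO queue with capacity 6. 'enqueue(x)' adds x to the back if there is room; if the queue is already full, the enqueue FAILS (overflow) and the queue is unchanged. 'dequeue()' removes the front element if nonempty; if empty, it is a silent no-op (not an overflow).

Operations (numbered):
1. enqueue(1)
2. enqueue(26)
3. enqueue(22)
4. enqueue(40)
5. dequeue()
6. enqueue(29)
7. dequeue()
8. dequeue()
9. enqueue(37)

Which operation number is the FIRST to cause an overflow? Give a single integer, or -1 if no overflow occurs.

1. enqueue(1): size=1
2. enqueue(26): size=2
3. enqueue(22): size=3
4. enqueue(40): size=4
5. dequeue(): size=3
6. enqueue(29): size=4
7. dequeue(): size=3
8. dequeue(): size=2
9. enqueue(37): size=3

Answer: -1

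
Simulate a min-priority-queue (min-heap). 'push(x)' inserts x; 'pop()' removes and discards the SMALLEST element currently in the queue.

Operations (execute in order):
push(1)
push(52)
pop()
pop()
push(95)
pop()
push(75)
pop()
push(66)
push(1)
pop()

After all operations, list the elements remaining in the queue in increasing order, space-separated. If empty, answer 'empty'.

Answer: 66

Derivation:
push(1): heap contents = [1]
push(52): heap contents = [1, 52]
pop() → 1: heap contents = [52]
pop() → 52: heap contents = []
push(95): heap contents = [95]
pop() → 95: heap contents = []
push(75): heap contents = [75]
pop() → 75: heap contents = []
push(66): heap contents = [66]
push(1): heap contents = [1, 66]
pop() → 1: heap contents = [66]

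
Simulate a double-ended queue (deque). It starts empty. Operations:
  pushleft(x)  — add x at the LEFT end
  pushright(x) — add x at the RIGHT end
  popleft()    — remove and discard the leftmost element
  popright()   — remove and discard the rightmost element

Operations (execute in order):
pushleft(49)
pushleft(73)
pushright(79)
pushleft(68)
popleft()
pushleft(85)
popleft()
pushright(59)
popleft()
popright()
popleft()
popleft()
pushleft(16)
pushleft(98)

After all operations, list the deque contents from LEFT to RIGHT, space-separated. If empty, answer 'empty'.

pushleft(49): [49]
pushleft(73): [73, 49]
pushright(79): [73, 49, 79]
pushleft(68): [68, 73, 49, 79]
popleft(): [73, 49, 79]
pushleft(85): [85, 73, 49, 79]
popleft(): [73, 49, 79]
pushright(59): [73, 49, 79, 59]
popleft(): [49, 79, 59]
popright(): [49, 79]
popleft(): [79]
popleft(): []
pushleft(16): [16]
pushleft(98): [98, 16]

Answer: 98 16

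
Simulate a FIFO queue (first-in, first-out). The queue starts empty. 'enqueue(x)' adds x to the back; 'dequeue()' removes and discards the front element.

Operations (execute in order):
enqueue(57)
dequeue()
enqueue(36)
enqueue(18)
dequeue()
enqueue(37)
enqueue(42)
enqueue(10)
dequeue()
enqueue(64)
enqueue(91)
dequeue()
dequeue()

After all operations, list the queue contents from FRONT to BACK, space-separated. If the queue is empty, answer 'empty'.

Answer: 10 64 91

Derivation:
enqueue(57): [57]
dequeue(): []
enqueue(36): [36]
enqueue(18): [36, 18]
dequeue(): [18]
enqueue(37): [18, 37]
enqueue(42): [18, 37, 42]
enqueue(10): [18, 37, 42, 10]
dequeue(): [37, 42, 10]
enqueue(64): [37, 42, 10, 64]
enqueue(91): [37, 42, 10, 64, 91]
dequeue(): [42, 10, 64, 91]
dequeue(): [10, 64, 91]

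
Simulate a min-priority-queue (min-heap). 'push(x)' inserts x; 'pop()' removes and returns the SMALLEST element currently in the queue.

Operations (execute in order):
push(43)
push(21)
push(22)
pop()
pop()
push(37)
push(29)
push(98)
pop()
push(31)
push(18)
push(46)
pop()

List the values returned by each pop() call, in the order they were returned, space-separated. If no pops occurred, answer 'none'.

push(43): heap contents = [43]
push(21): heap contents = [21, 43]
push(22): heap contents = [21, 22, 43]
pop() → 21: heap contents = [22, 43]
pop() → 22: heap contents = [43]
push(37): heap contents = [37, 43]
push(29): heap contents = [29, 37, 43]
push(98): heap contents = [29, 37, 43, 98]
pop() → 29: heap contents = [37, 43, 98]
push(31): heap contents = [31, 37, 43, 98]
push(18): heap contents = [18, 31, 37, 43, 98]
push(46): heap contents = [18, 31, 37, 43, 46, 98]
pop() → 18: heap contents = [31, 37, 43, 46, 98]

Answer: 21 22 29 18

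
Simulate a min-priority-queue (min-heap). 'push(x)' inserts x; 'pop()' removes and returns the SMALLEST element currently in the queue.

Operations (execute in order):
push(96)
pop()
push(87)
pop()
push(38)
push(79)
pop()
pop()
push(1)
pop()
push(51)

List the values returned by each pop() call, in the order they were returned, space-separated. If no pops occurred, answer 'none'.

Answer: 96 87 38 79 1

Derivation:
push(96): heap contents = [96]
pop() → 96: heap contents = []
push(87): heap contents = [87]
pop() → 87: heap contents = []
push(38): heap contents = [38]
push(79): heap contents = [38, 79]
pop() → 38: heap contents = [79]
pop() → 79: heap contents = []
push(1): heap contents = [1]
pop() → 1: heap contents = []
push(51): heap contents = [51]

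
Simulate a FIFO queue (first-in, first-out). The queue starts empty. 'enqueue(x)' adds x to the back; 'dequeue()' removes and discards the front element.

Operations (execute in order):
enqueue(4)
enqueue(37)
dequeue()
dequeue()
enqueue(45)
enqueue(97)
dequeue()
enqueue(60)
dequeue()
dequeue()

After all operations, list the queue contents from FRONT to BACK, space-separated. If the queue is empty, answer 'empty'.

Answer: empty

Derivation:
enqueue(4): [4]
enqueue(37): [4, 37]
dequeue(): [37]
dequeue(): []
enqueue(45): [45]
enqueue(97): [45, 97]
dequeue(): [97]
enqueue(60): [97, 60]
dequeue(): [60]
dequeue(): []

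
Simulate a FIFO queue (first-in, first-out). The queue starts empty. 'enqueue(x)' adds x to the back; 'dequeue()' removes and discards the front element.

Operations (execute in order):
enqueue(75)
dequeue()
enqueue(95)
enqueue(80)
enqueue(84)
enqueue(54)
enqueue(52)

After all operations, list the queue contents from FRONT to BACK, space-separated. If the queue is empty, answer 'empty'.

Answer: 95 80 84 54 52

Derivation:
enqueue(75): [75]
dequeue(): []
enqueue(95): [95]
enqueue(80): [95, 80]
enqueue(84): [95, 80, 84]
enqueue(54): [95, 80, 84, 54]
enqueue(52): [95, 80, 84, 54, 52]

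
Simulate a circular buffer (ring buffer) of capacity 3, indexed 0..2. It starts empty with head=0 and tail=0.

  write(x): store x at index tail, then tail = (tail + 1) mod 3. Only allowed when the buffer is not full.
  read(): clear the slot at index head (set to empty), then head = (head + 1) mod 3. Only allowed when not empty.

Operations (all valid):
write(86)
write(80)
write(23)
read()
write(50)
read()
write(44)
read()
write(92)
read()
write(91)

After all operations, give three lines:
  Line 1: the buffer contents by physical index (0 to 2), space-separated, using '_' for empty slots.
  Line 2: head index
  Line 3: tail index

write(86): buf=[86 _ _], head=0, tail=1, size=1
write(80): buf=[86 80 _], head=0, tail=2, size=2
write(23): buf=[86 80 23], head=0, tail=0, size=3
read(): buf=[_ 80 23], head=1, tail=0, size=2
write(50): buf=[50 80 23], head=1, tail=1, size=3
read(): buf=[50 _ 23], head=2, tail=1, size=2
write(44): buf=[50 44 23], head=2, tail=2, size=3
read(): buf=[50 44 _], head=0, tail=2, size=2
write(92): buf=[50 44 92], head=0, tail=0, size=3
read(): buf=[_ 44 92], head=1, tail=0, size=2
write(91): buf=[91 44 92], head=1, tail=1, size=3

Answer: 91 44 92
1
1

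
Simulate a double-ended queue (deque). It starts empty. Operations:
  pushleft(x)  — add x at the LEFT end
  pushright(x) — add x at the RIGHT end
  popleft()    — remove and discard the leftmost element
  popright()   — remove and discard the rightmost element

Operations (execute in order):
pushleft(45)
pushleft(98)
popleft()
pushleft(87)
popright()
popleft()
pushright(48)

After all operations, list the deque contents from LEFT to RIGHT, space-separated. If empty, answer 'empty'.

pushleft(45): [45]
pushleft(98): [98, 45]
popleft(): [45]
pushleft(87): [87, 45]
popright(): [87]
popleft(): []
pushright(48): [48]

Answer: 48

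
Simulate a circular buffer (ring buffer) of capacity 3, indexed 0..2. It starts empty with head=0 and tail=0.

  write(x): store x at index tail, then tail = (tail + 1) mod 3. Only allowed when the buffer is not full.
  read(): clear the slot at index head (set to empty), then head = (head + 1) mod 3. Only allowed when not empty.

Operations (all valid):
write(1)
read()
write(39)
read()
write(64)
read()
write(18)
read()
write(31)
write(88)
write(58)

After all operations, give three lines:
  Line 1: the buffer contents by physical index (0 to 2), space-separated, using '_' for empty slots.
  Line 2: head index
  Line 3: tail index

write(1): buf=[1 _ _], head=0, tail=1, size=1
read(): buf=[_ _ _], head=1, tail=1, size=0
write(39): buf=[_ 39 _], head=1, tail=2, size=1
read(): buf=[_ _ _], head=2, tail=2, size=0
write(64): buf=[_ _ 64], head=2, tail=0, size=1
read(): buf=[_ _ _], head=0, tail=0, size=0
write(18): buf=[18 _ _], head=0, tail=1, size=1
read(): buf=[_ _ _], head=1, tail=1, size=0
write(31): buf=[_ 31 _], head=1, tail=2, size=1
write(88): buf=[_ 31 88], head=1, tail=0, size=2
write(58): buf=[58 31 88], head=1, tail=1, size=3

Answer: 58 31 88
1
1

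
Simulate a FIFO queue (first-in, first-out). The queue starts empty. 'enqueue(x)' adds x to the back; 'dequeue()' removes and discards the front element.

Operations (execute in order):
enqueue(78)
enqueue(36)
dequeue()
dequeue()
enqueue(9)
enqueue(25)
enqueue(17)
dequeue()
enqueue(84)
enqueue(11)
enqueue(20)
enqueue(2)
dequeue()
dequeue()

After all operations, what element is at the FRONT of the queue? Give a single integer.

Answer: 84

Derivation:
enqueue(78): queue = [78]
enqueue(36): queue = [78, 36]
dequeue(): queue = [36]
dequeue(): queue = []
enqueue(9): queue = [9]
enqueue(25): queue = [9, 25]
enqueue(17): queue = [9, 25, 17]
dequeue(): queue = [25, 17]
enqueue(84): queue = [25, 17, 84]
enqueue(11): queue = [25, 17, 84, 11]
enqueue(20): queue = [25, 17, 84, 11, 20]
enqueue(2): queue = [25, 17, 84, 11, 20, 2]
dequeue(): queue = [17, 84, 11, 20, 2]
dequeue(): queue = [84, 11, 20, 2]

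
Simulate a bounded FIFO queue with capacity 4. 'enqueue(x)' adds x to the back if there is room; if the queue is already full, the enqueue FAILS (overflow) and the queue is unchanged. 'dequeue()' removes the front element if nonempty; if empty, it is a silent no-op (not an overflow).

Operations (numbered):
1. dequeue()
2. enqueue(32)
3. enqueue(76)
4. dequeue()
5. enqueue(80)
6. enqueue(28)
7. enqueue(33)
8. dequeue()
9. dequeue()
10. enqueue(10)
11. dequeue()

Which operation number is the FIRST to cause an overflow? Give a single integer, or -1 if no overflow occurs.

1. dequeue(): empty, no-op, size=0
2. enqueue(32): size=1
3. enqueue(76): size=2
4. dequeue(): size=1
5. enqueue(80): size=2
6. enqueue(28): size=3
7. enqueue(33): size=4
8. dequeue(): size=3
9. dequeue(): size=2
10. enqueue(10): size=3
11. dequeue(): size=2

Answer: -1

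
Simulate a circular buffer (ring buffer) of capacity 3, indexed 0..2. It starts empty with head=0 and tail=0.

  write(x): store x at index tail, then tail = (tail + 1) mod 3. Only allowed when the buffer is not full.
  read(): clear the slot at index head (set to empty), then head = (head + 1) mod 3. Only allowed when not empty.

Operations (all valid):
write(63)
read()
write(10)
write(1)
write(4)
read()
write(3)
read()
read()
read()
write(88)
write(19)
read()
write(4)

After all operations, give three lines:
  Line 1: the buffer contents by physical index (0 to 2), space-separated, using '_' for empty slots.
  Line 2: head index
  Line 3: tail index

Answer: 19 4 _
0
2

Derivation:
write(63): buf=[63 _ _], head=0, tail=1, size=1
read(): buf=[_ _ _], head=1, tail=1, size=0
write(10): buf=[_ 10 _], head=1, tail=2, size=1
write(1): buf=[_ 10 1], head=1, tail=0, size=2
write(4): buf=[4 10 1], head=1, tail=1, size=3
read(): buf=[4 _ 1], head=2, tail=1, size=2
write(3): buf=[4 3 1], head=2, tail=2, size=3
read(): buf=[4 3 _], head=0, tail=2, size=2
read(): buf=[_ 3 _], head=1, tail=2, size=1
read(): buf=[_ _ _], head=2, tail=2, size=0
write(88): buf=[_ _ 88], head=2, tail=0, size=1
write(19): buf=[19 _ 88], head=2, tail=1, size=2
read(): buf=[19 _ _], head=0, tail=1, size=1
write(4): buf=[19 4 _], head=0, tail=2, size=2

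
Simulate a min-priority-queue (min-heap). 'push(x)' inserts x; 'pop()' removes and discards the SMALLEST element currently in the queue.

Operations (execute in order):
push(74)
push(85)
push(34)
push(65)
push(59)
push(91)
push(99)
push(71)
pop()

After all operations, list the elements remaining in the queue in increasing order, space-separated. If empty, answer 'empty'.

push(74): heap contents = [74]
push(85): heap contents = [74, 85]
push(34): heap contents = [34, 74, 85]
push(65): heap contents = [34, 65, 74, 85]
push(59): heap contents = [34, 59, 65, 74, 85]
push(91): heap contents = [34, 59, 65, 74, 85, 91]
push(99): heap contents = [34, 59, 65, 74, 85, 91, 99]
push(71): heap contents = [34, 59, 65, 71, 74, 85, 91, 99]
pop() → 34: heap contents = [59, 65, 71, 74, 85, 91, 99]

Answer: 59 65 71 74 85 91 99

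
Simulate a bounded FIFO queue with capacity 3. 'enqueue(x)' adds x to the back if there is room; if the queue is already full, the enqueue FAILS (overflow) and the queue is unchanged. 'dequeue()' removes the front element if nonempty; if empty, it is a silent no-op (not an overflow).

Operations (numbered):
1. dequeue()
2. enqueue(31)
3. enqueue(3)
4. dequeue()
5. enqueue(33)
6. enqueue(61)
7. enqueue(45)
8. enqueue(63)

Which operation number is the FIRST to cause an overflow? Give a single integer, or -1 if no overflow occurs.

1. dequeue(): empty, no-op, size=0
2. enqueue(31): size=1
3. enqueue(3): size=2
4. dequeue(): size=1
5. enqueue(33): size=2
6. enqueue(61): size=3
7. enqueue(45): size=3=cap → OVERFLOW (fail)
8. enqueue(63): size=3=cap → OVERFLOW (fail)

Answer: 7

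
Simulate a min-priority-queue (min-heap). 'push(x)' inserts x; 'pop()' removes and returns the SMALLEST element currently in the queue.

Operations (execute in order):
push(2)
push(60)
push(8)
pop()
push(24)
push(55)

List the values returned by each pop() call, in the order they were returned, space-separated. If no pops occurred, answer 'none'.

push(2): heap contents = [2]
push(60): heap contents = [2, 60]
push(8): heap contents = [2, 8, 60]
pop() → 2: heap contents = [8, 60]
push(24): heap contents = [8, 24, 60]
push(55): heap contents = [8, 24, 55, 60]

Answer: 2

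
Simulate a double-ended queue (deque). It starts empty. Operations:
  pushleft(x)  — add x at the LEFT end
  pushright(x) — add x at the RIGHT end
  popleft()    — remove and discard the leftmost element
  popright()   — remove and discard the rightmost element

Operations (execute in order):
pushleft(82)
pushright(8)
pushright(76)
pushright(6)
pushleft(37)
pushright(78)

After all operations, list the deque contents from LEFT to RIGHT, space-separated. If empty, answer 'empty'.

pushleft(82): [82]
pushright(8): [82, 8]
pushright(76): [82, 8, 76]
pushright(6): [82, 8, 76, 6]
pushleft(37): [37, 82, 8, 76, 6]
pushright(78): [37, 82, 8, 76, 6, 78]

Answer: 37 82 8 76 6 78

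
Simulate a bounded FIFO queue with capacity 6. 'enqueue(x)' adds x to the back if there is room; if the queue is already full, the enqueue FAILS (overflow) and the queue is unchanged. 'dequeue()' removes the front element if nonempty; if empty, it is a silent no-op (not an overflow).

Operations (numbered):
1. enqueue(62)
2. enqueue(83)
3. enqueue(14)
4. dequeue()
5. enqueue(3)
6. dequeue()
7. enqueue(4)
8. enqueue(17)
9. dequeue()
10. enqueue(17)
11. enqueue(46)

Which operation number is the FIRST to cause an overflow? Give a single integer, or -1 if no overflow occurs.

1. enqueue(62): size=1
2. enqueue(83): size=2
3. enqueue(14): size=3
4. dequeue(): size=2
5. enqueue(3): size=3
6. dequeue(): size=2
7. enqueue(4): size=3
8. enqueue(17): size=4
9. dequeue(): size=3
10. enqueue(17): size=4
11. enqueue(46): size=5

Answer: -1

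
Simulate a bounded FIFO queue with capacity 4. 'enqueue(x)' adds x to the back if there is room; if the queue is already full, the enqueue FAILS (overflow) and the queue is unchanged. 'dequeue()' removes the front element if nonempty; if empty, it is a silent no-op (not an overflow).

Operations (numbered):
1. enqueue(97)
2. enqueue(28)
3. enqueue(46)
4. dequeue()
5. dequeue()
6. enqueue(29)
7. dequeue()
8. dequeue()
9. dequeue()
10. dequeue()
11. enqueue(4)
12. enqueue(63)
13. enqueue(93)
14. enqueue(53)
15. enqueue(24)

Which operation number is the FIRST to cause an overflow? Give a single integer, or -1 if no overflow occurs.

Answer: 15

Derivation:
1. enqueue(97): size=1
2. enqueue(28): size=2
3. enqueue(46): size=3
4. dequeue(): size=2
5. dequeue(): size=1
6. enqueue(29): size=2
7. dequeue(): size=1
8. dequeue(): size=0
9. dequeue(): empty, no-op, size=0
10. dequeue(): empty, no-op, size=0
11. enqueue(4): size=1
12. enqueue(63): size=2
13. enqueue(93): size=3
14. enqueue(53): size=4
15. enqueue(24): size=4=cap → OVERFLOW (fail)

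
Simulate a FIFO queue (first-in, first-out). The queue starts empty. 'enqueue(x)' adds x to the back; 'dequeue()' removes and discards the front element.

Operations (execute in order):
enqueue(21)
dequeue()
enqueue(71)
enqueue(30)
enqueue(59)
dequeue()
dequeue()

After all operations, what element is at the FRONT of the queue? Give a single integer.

Answer: 59

Derivation:
enqueue(21): queue = [21]
dequeue(): queue = []
enqueue(71): queue = [71]
enqueue(30): queue = [71, 30]
enqueue(59): queue = [71, 30, 59]
dequeue(): queue = [30, 59]
dequeue(): queue = [59]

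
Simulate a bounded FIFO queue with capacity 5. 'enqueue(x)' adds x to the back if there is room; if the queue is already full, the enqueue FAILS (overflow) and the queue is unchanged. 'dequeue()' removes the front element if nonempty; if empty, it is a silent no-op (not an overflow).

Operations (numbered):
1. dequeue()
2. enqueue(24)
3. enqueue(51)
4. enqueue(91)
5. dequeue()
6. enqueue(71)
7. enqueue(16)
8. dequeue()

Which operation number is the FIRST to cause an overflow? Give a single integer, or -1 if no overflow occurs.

1. dequeue(): empty, no-op, size=0
2. enqueue(24): size=1
3. enqueue(51): size=2
4. enqueue(91): size=3
5. dequeue(): size=2
6. enqueue(71): size=3
7. enqueue(16): size=4
8. dequeue(): size=3

Answer: -1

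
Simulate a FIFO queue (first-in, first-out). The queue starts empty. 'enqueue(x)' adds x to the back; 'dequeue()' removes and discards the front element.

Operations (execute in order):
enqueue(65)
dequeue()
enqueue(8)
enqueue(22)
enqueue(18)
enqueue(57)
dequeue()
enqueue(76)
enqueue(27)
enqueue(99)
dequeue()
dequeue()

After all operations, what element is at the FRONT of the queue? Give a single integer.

enqueue(65): queue = [65]
dequeue(): queue = []
enqueue(8): queue = [8]
enqueue(22): queue = [8, 22]
enqueue(18): queue = [8, 22, 18]
enqueue(57): queue = [8, 22, 18, 57]
dequeue(): queue = [22, 18, 57]
enqueue(76): queue = [22, 18, 57, 76]
enqueue(27): queue = [22, 18, 57, 76, 27]
enqueue(99): queue = [22, 18, 57, 76, 27, 99]
dequeue(): queue = [18, 57, 76, 27, 99]
dequeue(): queue = [57, 76, 27, 99]

Answer: 57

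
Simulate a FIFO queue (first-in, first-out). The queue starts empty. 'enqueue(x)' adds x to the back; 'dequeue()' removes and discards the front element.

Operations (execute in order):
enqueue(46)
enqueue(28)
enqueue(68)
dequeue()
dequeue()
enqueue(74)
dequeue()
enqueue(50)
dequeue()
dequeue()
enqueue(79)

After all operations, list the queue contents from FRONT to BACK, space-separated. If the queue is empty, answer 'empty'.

enqueue(46): [46]
enqueue(28): [46, 28]
enqueue(68): [46, 28, 68]
dequeue(): [28, 68]
dequeue(): [68]
enqueue(74): [68, 74]
dequeue(): [74]
enqueue(50): [74, 50]
dequeue(): [50]
dequeue(): []
enqueue(79): [79]

Answer: 79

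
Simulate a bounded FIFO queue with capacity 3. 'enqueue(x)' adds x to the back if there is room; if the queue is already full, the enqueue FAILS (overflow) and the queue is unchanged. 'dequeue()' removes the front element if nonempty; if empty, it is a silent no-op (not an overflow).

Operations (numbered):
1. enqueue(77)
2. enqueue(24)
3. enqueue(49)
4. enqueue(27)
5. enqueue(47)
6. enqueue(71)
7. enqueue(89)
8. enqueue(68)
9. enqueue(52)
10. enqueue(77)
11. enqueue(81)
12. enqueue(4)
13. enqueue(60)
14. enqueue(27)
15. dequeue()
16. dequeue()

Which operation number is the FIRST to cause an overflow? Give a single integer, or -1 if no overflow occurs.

1. enqueue(77): size=1
2. enqueue(24): size=2
3. enqueue(49): size=3
4. enqueue(27): size=3=cap → OVERFLOW (fail)
5. enqueue(47): size=3=cap → OVERFLOW (fail)
6. enqueue(71): size=3=cap → OVERFLOW (fail)
7. enqueue(89): size=3=cap → OVERFLOW (fail)
8. enqueue(68): size=3=cap → OVERFLOW (fail)
9. enqueue(52): size=3=cap → OVERFLOW (fail)
10. enqueue(77): size=3=cap → OVERFLOW (fail)
11. enqueue(81): size=3=cap → OVERFLOW (fail)
12. enqueue(4): size=3=cap → OVERFLOW (fail)
13. enqueue(60): size=3=cap → OVERFLOW (fail)
14. enqueue(27): size=3=cap → OVERFLOW (fail)
15. dequeue(): size=2
16. dequeue(): size=1

Answer: 4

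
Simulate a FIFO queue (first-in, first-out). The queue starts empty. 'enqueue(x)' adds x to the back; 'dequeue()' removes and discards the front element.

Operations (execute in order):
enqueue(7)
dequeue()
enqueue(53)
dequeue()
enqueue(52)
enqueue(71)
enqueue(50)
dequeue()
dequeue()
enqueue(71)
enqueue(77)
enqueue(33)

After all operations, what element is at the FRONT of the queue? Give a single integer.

enqueue(7): queue = [7]
dequeue(): queue = []
enqueue(53): queue = [53]
dequeue(): queue = []
enqueue(52): queue = [52]
enqueue(71): queue = [52, 71]
enqueue(50): queue = [52, 71, 50]
dequeue(): queue = [71, 50]
dequeue(): queue = [50]
enqueue(71): queue = [50, 71]
enqueue(77): queue = [50, 71, 77]
enqueue(33): queue = [50, 71, 77, 33]

Answer: 50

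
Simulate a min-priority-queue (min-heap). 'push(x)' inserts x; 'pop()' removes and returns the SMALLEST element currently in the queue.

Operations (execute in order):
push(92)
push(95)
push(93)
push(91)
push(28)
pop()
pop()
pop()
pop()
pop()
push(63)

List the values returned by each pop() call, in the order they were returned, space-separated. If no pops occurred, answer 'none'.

Answer: 28 91 92 93 95

Derivation:
push(92): heap contents = [92]
push(95): heap contents = [92, 95]
push(93): heap contents = [92, 93, 95]
push(91): heap contents = [91, 92, 93, 95]
push(28): heap contents = [28, 91, 92, 93, 95]
pop() → 28: heap contents = [91, 92, 93, 95]
pop() → 91: heap contents = [92, 93, 95]
pop() → 92: heap contents = [93, 95]
pop() → 93: heap contents = [95]
pop() → 95: heap contents = []
push(63): heap contents = [63]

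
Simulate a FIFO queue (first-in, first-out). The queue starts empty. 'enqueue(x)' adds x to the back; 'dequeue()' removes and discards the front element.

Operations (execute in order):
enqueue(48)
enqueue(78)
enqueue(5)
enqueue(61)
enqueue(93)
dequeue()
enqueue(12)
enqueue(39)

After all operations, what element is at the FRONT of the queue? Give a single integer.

enqueue(48): queue = [48]
enqueue(78): queue = [48, 78]
enqueue(5): queue = [48, 78, 5]
enqueue(61): queue = [48, 78, 5, 61]
enqueue(93): queue = [48, 78, 5, 61, 93]
dequeue(): queue = [78, 5, 61, 93]
enqueue(12): queue = [78, 5, 61, 93, 12]
enqueue(39): queue = [78, 5, 61, 93, 12, 39]

Answer: 78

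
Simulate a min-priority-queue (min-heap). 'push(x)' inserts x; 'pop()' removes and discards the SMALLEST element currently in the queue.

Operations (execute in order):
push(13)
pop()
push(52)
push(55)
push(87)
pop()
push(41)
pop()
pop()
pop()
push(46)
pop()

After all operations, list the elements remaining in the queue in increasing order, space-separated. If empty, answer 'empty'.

Answer: empty

Derivation:
push(13): heap contents = [13]
pop() → 13: heap contents = []
push(52): heap contents = [52]
push(55): heap contents = [52, 55]
push(87): heap contents = [52, 55, 87]
pop() → 52: heap contents = [55, 87]
push(41): heap contents = [41, 55, 87]
pop() → 41: heap contents = [55, 87]
pop() → 55: heap contents = [87]
pop() → 87: heap contents = []
push(46): heap contents = [46]
pop() → 46: heap contents = []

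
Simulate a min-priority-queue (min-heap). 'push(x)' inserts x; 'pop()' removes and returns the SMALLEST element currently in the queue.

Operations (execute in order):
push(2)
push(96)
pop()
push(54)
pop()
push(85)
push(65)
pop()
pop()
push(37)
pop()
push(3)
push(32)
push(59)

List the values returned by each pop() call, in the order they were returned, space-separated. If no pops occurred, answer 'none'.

Answer: 2 54 65 85 37

Derivation:
push(2): heap contents = [2]
push(96): heap contents = [2, 96]
pop() → 2: heap contents = [96]
push(54): heap contents = [54, 96]
pop() → 54: heap contents = [96]
push(85): heap contents = [85, 96]
push(65): heap contents = [65, 85, 96]
pop() → 65: heap contents = [85, 96]
pop() → 85: heap contents = [96]
push(37): heap contents = [37, 96]
pop() → 37: heap contents = [96]
push(3): heap contents = [3, 96]
push(32): heap contents = [3, 32, 96]
push(59): heap contents = [3, 32, 59, 96]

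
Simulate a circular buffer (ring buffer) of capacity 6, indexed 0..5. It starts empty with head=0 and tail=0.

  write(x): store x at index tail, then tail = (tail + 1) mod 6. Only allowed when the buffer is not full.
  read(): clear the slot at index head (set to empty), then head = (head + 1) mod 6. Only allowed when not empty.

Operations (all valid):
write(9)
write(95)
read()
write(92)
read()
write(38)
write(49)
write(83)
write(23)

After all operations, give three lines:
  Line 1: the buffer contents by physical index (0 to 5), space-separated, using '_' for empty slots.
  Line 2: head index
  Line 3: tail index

Answer: 23 _ 92 38 49 83
2
1

Derivation:
write(9): buf=[9 _ _ _ _ _], head=0, tail=1, size=1
write(95): buf=[9 95 _ _ _ _], head=0, tail=2, size=2
read(): buf=[_ 95 _ _ _ _], head=1, tail=2, size=1
write(92): buf=[_ 95 92 _ _ _], head=1, tail=3, size=2
read(): buf=[_ _ 92 _ _ _], head=2, tail=3, size=1
write(38): buf=[_ _ 92 38 _ _], head=2, tail=4, size=2
write(49): buf=[_ _ 92 38 49 _], head=2, tail=5, size=3
write(83): buf=[_ _ 92 38 49 83], head=2, tail=0, size=4
write(23): buf=[23 _ 92 38 49 83], head=2, tail=1, size=5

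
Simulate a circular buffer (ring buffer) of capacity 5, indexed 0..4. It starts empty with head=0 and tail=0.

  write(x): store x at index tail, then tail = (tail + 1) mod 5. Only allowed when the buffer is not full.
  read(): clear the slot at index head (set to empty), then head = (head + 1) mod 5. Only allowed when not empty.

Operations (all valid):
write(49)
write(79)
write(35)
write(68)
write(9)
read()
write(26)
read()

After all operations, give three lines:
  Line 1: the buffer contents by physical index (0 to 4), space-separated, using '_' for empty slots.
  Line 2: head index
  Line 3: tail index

write(49): buf=[49 _ _ _ _], head=0, tail=1, size=1
write(79): buf=[49 79 _ _ _], head=0, tail=2, size=2
write(35): buf=[49 79 35 _ _], head=0, tail=3, size=3
write(68): buf=[49 79 35 68 _], head=0, tail=4, size=4
write(9): buf=[49 79 35 68 9], head=0, tail=0, size=5
read(): buf=[_ 79 35 68 9], head=1, tail=0, size=4
write(26): buf=[26 79 35 68 9], head=1, tail=1, size=5
read(): buf=[26 _ 35 68 9], head=2, tail=1, size=4

Answer: 26 _ 35 68 9
2
1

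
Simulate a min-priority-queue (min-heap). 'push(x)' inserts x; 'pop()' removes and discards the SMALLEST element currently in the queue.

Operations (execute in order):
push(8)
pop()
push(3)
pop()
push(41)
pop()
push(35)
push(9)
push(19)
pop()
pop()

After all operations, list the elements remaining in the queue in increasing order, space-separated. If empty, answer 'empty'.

push(8): heap contents = [8]
pop() → 8: heap contents = []
push(3): heap contents = [3]
pop() → 3: heap contents = []
push(41): heap contents = [41]
pop() → 41: heap contents = []
push(35): heap contents = [35]
push(9): heap contents = [9, 35]
push(19): heap contents = [9, 19, 35]
pop() → 9: heap contents = [19, 35]
pop() → 19: heap contents = [35]

Answer: 35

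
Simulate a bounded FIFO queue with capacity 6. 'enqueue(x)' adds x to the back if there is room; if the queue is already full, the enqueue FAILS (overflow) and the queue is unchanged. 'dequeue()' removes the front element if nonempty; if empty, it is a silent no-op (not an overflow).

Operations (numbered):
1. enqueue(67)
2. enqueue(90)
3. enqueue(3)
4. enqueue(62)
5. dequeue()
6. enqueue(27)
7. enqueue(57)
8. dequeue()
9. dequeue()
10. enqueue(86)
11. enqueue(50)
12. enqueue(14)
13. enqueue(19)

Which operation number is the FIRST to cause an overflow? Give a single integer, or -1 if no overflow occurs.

Answer: 13

Derivation:
1. enqueue(67): size=1
2. enqueue(90): size=2
3. enqueue(3): size=3
4. enqueue(62): size=4
5. dequeue(): size=3
6. enqueue(27): size=4
7. enqueue(57): size=5
8. dequeue(): size=4
9. dequeue(): size=3
10. enqueue(86): size=4
11. enqueue(50): size=5
12. enqueue(14): size=6
13. enqueue(19): size=6=cap → OVERFLOW (fail)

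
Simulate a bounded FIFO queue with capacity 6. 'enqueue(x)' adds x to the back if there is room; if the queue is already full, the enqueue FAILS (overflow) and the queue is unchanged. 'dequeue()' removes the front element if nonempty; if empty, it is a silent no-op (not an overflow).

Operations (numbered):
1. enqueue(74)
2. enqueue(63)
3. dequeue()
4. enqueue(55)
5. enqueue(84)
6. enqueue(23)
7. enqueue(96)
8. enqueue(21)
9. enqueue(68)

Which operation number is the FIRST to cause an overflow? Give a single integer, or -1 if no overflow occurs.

Answer: 9

Derivation:
1. enqueue(74): size=1
2. enqueue(63): size=2
3. dequeue(): size=1
4. enqueue(55): size=2
5. enqueue(84): size=3
6. enqueue(23): size=4
7. enqueue(96): size=5
8. enqueue(21): size=6
9. enqueue(68): size=6=cap → OVERFLOW (fail)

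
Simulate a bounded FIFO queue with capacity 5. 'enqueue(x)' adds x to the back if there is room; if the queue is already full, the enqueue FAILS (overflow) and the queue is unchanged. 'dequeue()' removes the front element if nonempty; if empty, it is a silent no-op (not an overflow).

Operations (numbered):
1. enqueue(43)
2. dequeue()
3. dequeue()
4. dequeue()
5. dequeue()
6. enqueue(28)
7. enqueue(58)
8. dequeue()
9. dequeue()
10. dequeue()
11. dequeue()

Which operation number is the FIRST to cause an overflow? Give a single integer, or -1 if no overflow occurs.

1. enqueue(43): size=1
2. dequeue(): size=0
3. dequeue(): empty, no-op, size=0
4. dequeue(): empty, no-op, size=0
5. dequeue(): empty, no-op, size=0
6. enqueue(28): size=1
7. enqueue(58): size=2
8. dequeue(): size=1
9. dequeue(): size=0
10. dequeue(): empty, no-op, size=0
11. dequeue(): empty, no-op, size=0

Answer: -1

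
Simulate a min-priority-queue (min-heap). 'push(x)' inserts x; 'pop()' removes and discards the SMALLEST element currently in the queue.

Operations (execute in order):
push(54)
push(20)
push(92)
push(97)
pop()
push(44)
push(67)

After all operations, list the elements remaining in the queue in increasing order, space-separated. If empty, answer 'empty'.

Answer: 44 54 67 92 97

Derivation:
push(54): heap contents = [54]
push(20): heap contents = [20, 54]
push(92): heap contents = [20, 54, 92]
push(97): heap contents = [20, 54, 92, 97]
pop() → 20: heap contents = [54, 92, 97]
push(44): heap contents = [44, 54, 92, 97]
push(67): heap contents = [44, 54, 67, 92, 97]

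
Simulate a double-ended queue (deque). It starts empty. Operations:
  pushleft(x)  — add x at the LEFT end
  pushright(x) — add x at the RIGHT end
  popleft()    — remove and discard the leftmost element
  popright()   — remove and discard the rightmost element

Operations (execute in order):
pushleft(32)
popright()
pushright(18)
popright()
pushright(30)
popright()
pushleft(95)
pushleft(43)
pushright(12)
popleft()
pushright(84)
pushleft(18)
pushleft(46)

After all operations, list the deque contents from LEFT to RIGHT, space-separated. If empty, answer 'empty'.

Answer: 46 18 95 12 84

Derivation:
pushleft(32): [32]
popright(): []
pushright(18): [18]
popright(): []
pushright(30): [30]
popright(): []
pushleft(95): [95]
pushleft(43): [43, 95]
pushright(12): [43, 95, 12]
popleft(): [95, 12]
pushright(84): [95, 12, 84]
pushleft(18): [18, 95, 12, 84]
pushleft(46): [46, 18, 95, 12, 84]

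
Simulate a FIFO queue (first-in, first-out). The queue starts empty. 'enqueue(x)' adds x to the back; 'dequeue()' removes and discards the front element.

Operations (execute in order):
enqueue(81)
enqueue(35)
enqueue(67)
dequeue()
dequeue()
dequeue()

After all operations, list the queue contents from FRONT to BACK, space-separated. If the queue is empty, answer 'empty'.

enqueue(81): [81]
enqueue(35): [81, 35]
enqueue(67): [81, 35, 67]
dequeue(): [35, 67]
dequeue(): [67]
dequeue(): []

Answer: empty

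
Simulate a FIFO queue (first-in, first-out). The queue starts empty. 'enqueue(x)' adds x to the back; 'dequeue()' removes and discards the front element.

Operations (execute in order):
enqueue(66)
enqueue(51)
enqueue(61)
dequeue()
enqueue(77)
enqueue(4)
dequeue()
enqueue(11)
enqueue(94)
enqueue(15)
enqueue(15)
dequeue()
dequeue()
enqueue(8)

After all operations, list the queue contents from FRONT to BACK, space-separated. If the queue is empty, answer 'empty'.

Answer: 4 11 94 15 15 8

Derivation:
enqueue(66): [66]
enqueue(51): [66, 51]
enqueue(61): [66, 51, 61]
dequeue(): [51, 61]
enqueue(77): [51, 61, 77]
enqueue(4): [51, 61, 77, 4]
dequeue(): [61, 77, 4]
enqueue(11): [61, 77, 4, 11]
enqueue(94): [61, 77, 4, 11, 94]
enqueue(15): [61, 77, 4, 11, 94, 15]
enqueue(15): [61, 77, 4, 11, 94, 15, 15]
dequeue(): [77, 4, 11, 94, 15, 15]
dequeue(): [4, 11, 94, 15, 15]
enqueue(8): [4, 11, 94, 15, 15, 8]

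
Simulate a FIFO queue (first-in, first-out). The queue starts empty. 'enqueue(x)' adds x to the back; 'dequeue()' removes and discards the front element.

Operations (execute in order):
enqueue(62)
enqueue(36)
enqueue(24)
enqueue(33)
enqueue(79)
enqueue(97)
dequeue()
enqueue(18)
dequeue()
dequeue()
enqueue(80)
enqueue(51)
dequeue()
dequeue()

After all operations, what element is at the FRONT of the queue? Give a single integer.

enqueue(62): queue = [62]
enqueue(36): queue = [62, 36]
enqueue(24): queue = [62, 36, 24]
enqueue(33): queue = [62, 36, 24, 33]
enqueue(79): queue = [62, 36, 24, 33, 79]
enqueue(97): queue = [62, 36, 24, 33, 79, 97]
dequeue(): queue = [36, 24, 33, 79, 97]
enqueue(18): queue = [36, 24, 33, 79, 97, 18]
dequeue(): queue = [24, 33, 79, 97, 18]
dequeue(): queue = [33, 79, 97, 18]
enqueue(80): queue = [33, 79, 97, 18, 80]
enqueue(51): queue = [33, 79, 97, 18, 80, 51]
dequeue(): queue = [79, 97, 18, 80, 51]
dequeue(): queue = [97, 18, 80, 51]

Answer: 97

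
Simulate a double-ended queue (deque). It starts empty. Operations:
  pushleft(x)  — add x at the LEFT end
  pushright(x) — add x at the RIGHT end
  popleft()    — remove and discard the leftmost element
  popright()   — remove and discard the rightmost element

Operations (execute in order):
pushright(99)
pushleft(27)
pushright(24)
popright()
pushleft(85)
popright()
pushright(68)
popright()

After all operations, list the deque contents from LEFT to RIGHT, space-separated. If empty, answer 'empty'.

pushright(99): [99]
pushleft(27): [27, 99]
pushright(24): [27, 99, 24]
popright(): [27, 99]
pushleft(85): [85, 27, 99]
popright(): [85, 27]
pushright(68): [85, 27, 68]
popright(): [85, 27]

Answer: 85 27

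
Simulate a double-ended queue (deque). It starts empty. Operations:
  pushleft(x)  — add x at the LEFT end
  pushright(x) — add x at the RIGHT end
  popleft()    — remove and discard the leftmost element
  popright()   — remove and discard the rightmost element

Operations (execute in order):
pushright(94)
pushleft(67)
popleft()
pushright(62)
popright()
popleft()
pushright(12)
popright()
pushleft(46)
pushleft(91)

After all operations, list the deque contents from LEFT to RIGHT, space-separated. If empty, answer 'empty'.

Answer: 91 46

Derivation:
pushright(94): [94]
pushleft(67): [67, 94]
popleft(): [94]
pushright(62): [94, 62]
popright(): [94]
popleft(): []
pushright(12): [12]
popright(): []
pushleft(46): [46]
pushleft(91): [91, 46]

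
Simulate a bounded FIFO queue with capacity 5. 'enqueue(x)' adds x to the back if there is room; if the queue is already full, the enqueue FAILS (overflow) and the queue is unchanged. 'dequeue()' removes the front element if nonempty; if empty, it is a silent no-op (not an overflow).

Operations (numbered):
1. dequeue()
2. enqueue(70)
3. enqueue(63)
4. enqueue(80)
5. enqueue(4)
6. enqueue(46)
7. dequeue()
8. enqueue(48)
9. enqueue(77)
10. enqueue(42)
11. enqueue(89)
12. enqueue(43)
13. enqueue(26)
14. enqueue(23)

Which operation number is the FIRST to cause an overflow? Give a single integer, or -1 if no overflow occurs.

Answer: 9

Derivation:
1. dequeue(): empty, no-op, size=0
2. enqueue(70): size=1
3. enqueue(63): size=2
4. enqueue(80): size=3
5. enqueue(4): size=4
6. enqueue(46): size=5
7. dequeue(): size=4
8. enqueue(48): size=5
9. enqueue(77): size=5=cap → OVERFLOW (fail)
10. enqueue(42): size=5=cap → OVERFLOW (fail)
11. enqueue(89): size=5=cap → OVERFLOW (fail)
12. enqueue(43): size=5=cap → OVERFLOW (fail)
13. enqueue(26): size=5=cap → OVERFLOW (fail)
14. enqueue(23): size=5=cap → OVERFLOW (fail)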